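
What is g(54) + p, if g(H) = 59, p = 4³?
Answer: 123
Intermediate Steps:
p = 64
g(54) + p = 59 + 64 = 123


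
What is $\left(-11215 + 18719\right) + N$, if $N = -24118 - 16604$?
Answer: $-33218$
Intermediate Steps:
$N = -40722$ ($N = -24118 - 16604 = -40722$)
$\left(-11215 + 18719\right) + N = \left(-11215 + 18719\right) - 40722 = 7504 - 40722 = -33218$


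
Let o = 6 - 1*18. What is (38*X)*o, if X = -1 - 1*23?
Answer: 10944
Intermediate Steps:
X = -24 (X = -1 - 23 = -24)
o = -12 (o = 6 - 18 = -12)
(38*X)*o = (38*(-24))*(-12) = -912*(-12) = 10944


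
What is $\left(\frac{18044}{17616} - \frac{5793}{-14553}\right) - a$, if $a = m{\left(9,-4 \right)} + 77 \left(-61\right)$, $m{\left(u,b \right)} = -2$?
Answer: $\frac{33472967327}{7121268} \approx 4700.4$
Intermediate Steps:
$a = -4699$ ($a = -2 + 77 \left(-61\right) = -2 - 4697 = -4699$)
$\left(\frac{18044}{17616} - \frac{5793}{-14553}\right) - a = \left(\frac{18044}{17616} - \frac{5793}{-14553}\right) - -4699 = \left(18044 \cdot \frac{1}{17616} - - \frac{1931}{4851}\right) + 4699 = \left(\frac{4511}{4404} + \frac{1931}{4851}\right) + 4699 = \frac{10128995}{7121268} + 4699 = \frac{33472967327}{7121268}$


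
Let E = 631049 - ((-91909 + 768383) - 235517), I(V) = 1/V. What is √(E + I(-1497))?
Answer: √425997881331/1497 ≈ 436.00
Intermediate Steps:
E = 190092 (E = 631049 - (676474 - 235517) = 631049 - 1*440957 = 631049 - 440957 = 190092)
√(E + I(-1497)) = √(190092 + 1/(-1497)) = √(190092 - 1/1497) = √(284567723/1497) = √425997881331/1497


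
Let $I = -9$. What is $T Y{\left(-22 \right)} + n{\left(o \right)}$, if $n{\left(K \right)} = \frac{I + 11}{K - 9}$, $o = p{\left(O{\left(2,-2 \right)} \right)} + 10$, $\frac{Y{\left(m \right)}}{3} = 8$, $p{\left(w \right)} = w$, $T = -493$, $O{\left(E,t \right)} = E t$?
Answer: $- \frac{35498}{3} \approx -11833.0$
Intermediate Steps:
$Y{\left(m \right)} = 24$ ($Y{\left(m \right)} = 3 \cdot 8 = 24$)
$o = 6$ ($o = 2 \left(-2\right) + 10 = -4 + 10 = 6$)
$n{\left(K \right)} = \frac{2}{-9 + K}$ ($n{\left(K \right)} = \frac{-9 + 11}{K - 9} = \frac{2}{-9 + K}$)
$T Y{\left(-22 \right)} + n{\left(o \right)} = \left(-493\right) 24 + \frac{2}{-9 + 6} = -11832 + \frac{2}{-3} = -11832 + 2 \left(- \frac{1}{3}\right) = -11832 - \frac{2}{3} = - \frac{35498}{3}$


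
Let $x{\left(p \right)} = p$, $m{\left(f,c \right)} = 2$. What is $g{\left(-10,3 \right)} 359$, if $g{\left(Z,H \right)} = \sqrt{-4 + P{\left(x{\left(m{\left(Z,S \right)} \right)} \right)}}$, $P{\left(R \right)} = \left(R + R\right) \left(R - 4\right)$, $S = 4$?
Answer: $718 i \sqrt{3} \approx 1243.6 i$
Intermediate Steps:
$P{\left(R \right)} = 2 R \left(-4 + R\right)$
$g{\left(Z,H \right)} = 2 i \sqrt{3}$ ($g{\left(Z,H \right)} = \sqrt{-4 + 2 \cdot 2 \left(-4 + 2\right)} = \sqrt{-4 + 2 \cdot 2 \left(-2\right)} = \sqrt{-4 - 8} = \sqrt{-12} = 2 i \sqrt{3}$)
$g{\left(-10,3 \right)} 359 = 2 i \sqrt{3} \cdot 359 = 718 i \sqrt{3}$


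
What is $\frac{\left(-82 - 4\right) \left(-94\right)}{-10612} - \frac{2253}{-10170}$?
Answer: $- \frac{4858787}{8993670} \approx -0.54025$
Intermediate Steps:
$\frac{\left(-82 - 4\right) \left(-94\right)}{-10612} - \frac{2253}{-10170} = \left(-86\right) \left(-94\right) \left(- \frac{1}{10612}\right) - - \frac{751}{3390} = 8084 \left(- \frac{1}{10612}\right) + \frac{751}{3390} = - \frac{2021}{2653} + \frac{751}{3390} = - \frac{4858787}{8993670}$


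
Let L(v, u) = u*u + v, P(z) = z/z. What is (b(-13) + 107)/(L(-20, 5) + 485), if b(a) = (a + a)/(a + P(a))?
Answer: 131/588 ≈ 0.22279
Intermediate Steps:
P(z) = 1
L(v, u) = v + u² (L(v, u) = u² + v = v + u²)
b(a) = 2*a/(1 + a) (b(a) = (a + a)/(a + 1) = (2*a)/(1 + a) = 2*a/(1 + a))
(b(-13) + 107)/(L(-20, 5) + 485) = (2*(-13)/(1 - 13) + 107)/((-20 + 5²) + 485) = (2*(-13)/(-12) + 107)/((-20 + 25) + 485) = (2*(-13)*(-1/12) + 107)/(5 + 485) = (13/6 + 107)/490 = (655/6)*(1/490) = 131/588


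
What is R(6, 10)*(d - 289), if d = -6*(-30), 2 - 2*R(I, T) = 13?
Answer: 1199/2 ≈ 599.50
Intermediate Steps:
R(I, T) = -11/2 (R(I, T) = 1 - ½*13 = 1 - 13/2 = -11/2)
d = 180
R(6, 10)*(d - 289) = -11*(180 - 289)/2 = -11/2*(-109) = 1199/2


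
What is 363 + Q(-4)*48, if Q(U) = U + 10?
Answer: 651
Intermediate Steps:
Q(U) = 10 + U
363 + Q(-4)*48 = 363 + (10 - 4)*48 = 363 + 6*48 = 363 + 288 = 651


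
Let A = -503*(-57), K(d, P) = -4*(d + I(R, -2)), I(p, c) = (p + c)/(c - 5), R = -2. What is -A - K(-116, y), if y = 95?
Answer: -203929/7 ≈ -29133.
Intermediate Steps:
I(p, c) = (c + p)/(-5 + c)
K(d, P) = -16/7 - 4*d (K(d, P) = -4*(d + (-2 - 2)/(-5 - 2)) = -4*(d - 4/(-7)) = -4*(d - ⅐*(-4)) = -4*(d + 4/7) = -4*(4/7 + d) = -16/7 - 4*d)
A = 28671
-A - K(-116, y) = -1*28671 - (-16/7 - 4*(-116)) = -28671 - (-16/7 + 464) = -28671 - 1*3232/7 = -28671 - 3232/7 = -203929/7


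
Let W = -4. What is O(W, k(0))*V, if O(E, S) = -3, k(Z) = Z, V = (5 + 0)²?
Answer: -75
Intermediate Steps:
V = 25 (V = 5² = 25)
O(W, k(0))*V = -3*25 = -75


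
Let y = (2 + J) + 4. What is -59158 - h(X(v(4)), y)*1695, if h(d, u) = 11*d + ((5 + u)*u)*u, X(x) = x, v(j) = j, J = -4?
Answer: -181198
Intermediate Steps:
y = 2 (y = (2 - 4) + 4 = -2 + 4 = 2)
h(d, u) = 11*d + u²*(5 + u) (h(d, u) = 11*d + (u*(5 + u))*u = 11*d + u²*(5 + u))
-59158 - h(X(v(4)), y)*1695 = -59158 - (2³ + 5*2² + 11*4)*1695 = -59158 - (8 + 5*4 + 44)*1695 = -59158 - (8 + 20 + 44)*1695 = -59158 - 72*1695 = -59158 - 1*122040 = -59158 - 122040 = -181198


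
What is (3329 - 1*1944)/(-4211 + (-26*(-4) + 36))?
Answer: -1385/4071 ≈ -0.34021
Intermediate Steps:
(3329 - 1*1944)/(-4211 + (-26*(-4) + 36)) = (3329 - 1944)/(-4211 + (104 + 36)) = 1385/(-4211 + 140) = 1385/(-4071) = 1385*(-1/4071) = -1385/4071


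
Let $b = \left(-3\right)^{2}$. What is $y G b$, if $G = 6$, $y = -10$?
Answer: $-540$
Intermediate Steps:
$b = 9$
$y G b = \left(-10\right) 6 \cdot 9 = \left(-60\right) 9 = -540$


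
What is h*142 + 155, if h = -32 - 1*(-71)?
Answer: 5693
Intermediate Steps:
h = 39 (h = -32 + 71 = 39)
h*142 + 155 = 39*142 + 155 = 5538 + 155 = 5693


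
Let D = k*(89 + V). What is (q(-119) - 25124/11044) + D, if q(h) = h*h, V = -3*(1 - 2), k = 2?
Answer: 3600024/251 ≈ 14343.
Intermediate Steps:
V = 3 (V = -3*(-1) = 3)
q(h) = h²
D = 184 (D = 2*(89 + 3) = 2*92 = 184)
(q(-119) - 25124/11044) + D = ((-119)² - 25124/11044) + 184 = (14161 - 25124*1/11044) + 184 = (14161 - 571/251) + 184 = 3553840/251 + 184 = 3600024/251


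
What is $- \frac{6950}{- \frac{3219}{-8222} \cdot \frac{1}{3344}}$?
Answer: $- \frac{191085857600}{3219} \approx -5.9362 \cdot 10^{7}$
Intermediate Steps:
$- \frac{6950}{- \frac{3219}{-8222} \cdot \frac{1}{3344}} = - \frac{6950}{\left(-3219\right) \left(- \frac{1}{8222}\right) \frac{1}{3344}} = - \frac{6950}{\frac{3219}{8222} \cdot \frac{1}{3344}} = - \frac{6950}{\frac{3219}{27494368}} = \left(-6950\right) \frac{27494368}{3219} = - \frac{191085857600}{3219}$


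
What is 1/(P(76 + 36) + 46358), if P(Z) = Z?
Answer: 1/46470 ≈ 2.1519e-5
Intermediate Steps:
1/(P(76 + 36) + 46358) = 1/((76 + 36) + 46358) = 1/(112 + 46358) = 1/46470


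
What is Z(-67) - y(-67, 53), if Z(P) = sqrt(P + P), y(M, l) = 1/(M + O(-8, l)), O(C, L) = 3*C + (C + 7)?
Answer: 1/92 + I*sqrt(134) ≈ 0.01087 + 11.576*I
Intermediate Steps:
O(C, L) = 7 + 4*C (O(C, L) = 3*C + (7 + C) = 7 + 4*C)
y(M, l) = 1/(-25 + M) (y(M, l) = 1/(M + (7 + 4*(-8))) = 1/(M + (7 - 32)) = 1/(M - 25) = 1/(-25 + M))
Z(P) = sqrt(2)*sqrt(P) (Z(P) = sqrt(2*P) = sqrt(2)*sqrt(P))
Z(-67) - y(-67, 53) = sqrt(2)*sqrt(-67) - 1/(-25 - 67) = sqrt(2)*(I*sqrt(67)) - 1/(-92) = I*sqrt(134) - 1*(-1/92) = I*sqrt(134) + 1/92 = 1/92 + I*sqrt(134)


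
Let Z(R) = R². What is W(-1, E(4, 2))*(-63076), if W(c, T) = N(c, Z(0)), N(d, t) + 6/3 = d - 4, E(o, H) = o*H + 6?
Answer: 441532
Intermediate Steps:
E(o, H) = 6 + H*o (E(o, H) = H*o + 6 = 6 + H*o)
N(d, t) = -6 + d (N(d, t) = -2 + (d - 4) = -2 + (-4 + d) = -6 + d)
W(c, T) = -6 + c
W(-1, E(4, 2))*(-63076) = (-6 - 1)*(-63076) = -7*(-63076) = 441532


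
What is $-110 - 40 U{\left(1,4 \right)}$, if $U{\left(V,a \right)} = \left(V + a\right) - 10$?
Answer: $90$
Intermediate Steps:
$U{\left(V,a \right)} = -10 + V + a$
$-110 - 40 U{\left(1,4 \right)} = -110 - 40 \left(-10 + 1 + 4\right) = -110 - -200 = -110 + 200 = 90$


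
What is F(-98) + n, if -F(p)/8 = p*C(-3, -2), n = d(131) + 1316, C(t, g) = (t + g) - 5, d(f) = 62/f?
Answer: -854582/131 ≈ -6523.5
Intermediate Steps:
C(t, g) = -5 + g + t (C(t, g) = (g + t) - 5 = -5 + g + t)
n = 172458/131 (n = 62/131 + 1316 = 172458/131 ≈ 1316.5)
F(p) = 80*p (F(p) = -8*p*(-5 - 2 - 3) = -8*p*(-10) = -(-80)*p = 80*p)
F(-98) + n = 80*(-98) + 172458/131 = -7840 + 172458/131 = -854582/131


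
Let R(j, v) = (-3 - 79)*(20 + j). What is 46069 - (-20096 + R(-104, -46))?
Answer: 59277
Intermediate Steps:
R(j, v) = -1640 - 82*j (R(j, v) = -82*(20 + j) = -1640 - 82*j)
46069 - (-20096 + R(-104, -46)) = 46069 - (-20096 + (-1640 - 82*(-104))) = 46069 - (-20096 + (-1640 + 8528)) = 46069 - (-20096 + 6888) = 46069 - 1*(-13208) = 46069 + 13208 = 59277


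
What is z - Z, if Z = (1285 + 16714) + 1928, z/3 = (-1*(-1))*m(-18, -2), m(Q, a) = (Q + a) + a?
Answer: -19993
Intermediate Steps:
m(Q, a) = Q + 2*a
z = -66 (z = 3*((-1*(-1))*(-18 + 2*(-2))) = 3*(1*(-18 - 4)) = 3*(1*(-22)) = 3*(-22) = -66)
Z = 19927 (Z = 17999 + 1928 = 19927)
z - Z = -66 - 1*19927 = -66 - 19927 = -19993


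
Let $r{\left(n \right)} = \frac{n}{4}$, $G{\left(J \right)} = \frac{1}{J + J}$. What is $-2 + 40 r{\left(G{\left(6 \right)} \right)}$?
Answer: $- \frac{7}{6} \approx -1.1667$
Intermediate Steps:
$G{\left(J \right)} = \frac{1}{2 J}$
$r{\left(n \right)} = \frac{n}{4}$ ($r{\left(n \right)} = n \frac{1}{4} = \frac{n}{4}$)
$-2 + 40 r{\left(G{\left(6 \right)} \right)} = -2 + 40 \frac{\frac{1}{2} \cdot \frac{1}{6}}{4} = -2 + 40 \cdot \frac{1}{4} \cdot \frac{1}{12} = -2 + 40 \cdot \frac{1}{48} = -2 + \frac{5}{6} = - \frac{7}{6}$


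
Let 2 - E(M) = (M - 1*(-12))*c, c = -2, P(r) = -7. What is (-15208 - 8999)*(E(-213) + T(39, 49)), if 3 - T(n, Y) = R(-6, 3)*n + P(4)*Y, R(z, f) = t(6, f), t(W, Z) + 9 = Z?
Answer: -4357260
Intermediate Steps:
t(W, Z) = -9 + Z
R(z, f) = -9 + f
T(n, Y) = 3 + 6*n + 7*Y (T(n, Y) = 3 - ((-9 + 3)*n - 7*Y) = 3 - (-6*n - 7*Y) = 3 - (-7*Y - 6*n) = 3 + (6*n + 7*Y) = 3 + 6*n + 7*Y)
E(M) = 26 + 2*M (E(M) = 2 - (M - 1*(-12))*(-2) = 2 - (M + 12)*(-2) = 2 - (12 + M)*(-2) = 2 - (-24 - 2*M) = 2 + (24 + 2*M) = 26 + 2*M)
(-15208 - 8999)*(E(-213) + T(39, 49)) = (-15208 - 8999)*((26 + 2*(-213)) + (3 + 6*39 + 7*49)) = -24207*((26 - 426) + (3 + 234 + 343)) = -24207*(-400 + 580) = -24207*180 = -4357260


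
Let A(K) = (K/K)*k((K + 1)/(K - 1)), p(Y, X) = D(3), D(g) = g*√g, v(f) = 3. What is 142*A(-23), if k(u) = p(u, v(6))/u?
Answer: 5112*√3/11 ≈ 804.93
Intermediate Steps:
D(g) = g^(3/2)
p(Y, X) = 3*√3 (p(Y, X) = 3^(3/2) = 3*√3)
k(u) = 3*√3/u (k(u) = (3*√3)/u = 3*√3/u)
A(K) = 3*√3*(-1 + K)/(1 + K) (A(K) = (K/K)*(3*√3/(((K + 1)/(K - 1)))) = 1*(3*√3/(((1 + K)/(-1 + K)))) = 1*(3*√3*((-1 + K)/(1 + K))) = 1*(3*√3*(-1 + K)/(1 + K)) = 3*√3*(-1 + K)/(1 + K))
142*A(-23) = 142*(3*√3*(-1 - 23)/(1 - 23)) = 142*(3*√3*(-24)/(-22)) = 142*(3*√3*(-1/22)*(-24)) = 142*(36*√3/11) = 5112*√3/11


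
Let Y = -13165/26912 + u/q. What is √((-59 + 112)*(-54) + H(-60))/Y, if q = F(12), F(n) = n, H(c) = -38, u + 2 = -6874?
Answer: -269120*I*√29/15433741 ≈ -0.093902*I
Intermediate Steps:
u = -6876 (u = -2 - 6874 = -6876)
q = 12
Y = -15433741/26912 (Y = -13165/26912 - 6876/12 = -13165*1/26912 - 6876*1/12 = -13165/26912 - 573 = -15433741/26912 ≈ -573.49)
√((-59 + 112)*(-54) + H(-60))/Y = √((-59 + 112)*(-54) - 38)/(-15433741/26912) = √(53*(-54) - 38)*(-26912/15433741) = √(-2862 - 38)*(-26912/15433741) = √(-2900)*(-26912/15433741) = (10*I*√29)*(-26912/15433741) = -269120*I*√29/15433741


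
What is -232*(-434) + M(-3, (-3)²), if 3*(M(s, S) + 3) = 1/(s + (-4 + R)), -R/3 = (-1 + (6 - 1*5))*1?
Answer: 2114384/21 ≈ 1.0069e+5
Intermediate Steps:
R = 0 (R = -3*(-1 + (6 - 1*5)) = -3*(-1 + (6 - 5)) = -3*(-1 + 1) = -0 = -3*0 = 0)
M(s, S) = -3 + 1/(3*(-4 + s)) (M(s, S) = -3 + 1/(3*(s + (-4 + 0))) = -3 + 1/(3*(s - 4)) = -3 + 1/(3*(-4 + s)))
-232*(-434) + M(-3, (-3)²) = -232*(-434) + (37 - 9*(-3))/(3*(-4 - 3)) = 100688 + (⅓)*(37 + 27)/(-7) = 100688 + (⅓)*(-⅐)*64 = 100688 - 64/21 = 2114384/21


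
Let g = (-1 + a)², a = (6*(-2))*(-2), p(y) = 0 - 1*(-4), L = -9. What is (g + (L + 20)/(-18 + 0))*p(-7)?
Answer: 19022/9 ≈ 2113.6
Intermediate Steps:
p(y) = 4 (p(y) = 0 + 4 = 4)
a = 24 (a = -12*(-2) = 24)
g = 529 (g = (-1 + 24)² = 23² = 529)
(g + (L + 20)/(-18 + 0))*p(-7) = (529 + (-9 + 20)/(-18 + 0))*4 = (529 + 11/(-18))*4 = (529 + 11*(-1/18))*4 = (529 - 11/18)*4 = (9511/18)*4 = 19022/9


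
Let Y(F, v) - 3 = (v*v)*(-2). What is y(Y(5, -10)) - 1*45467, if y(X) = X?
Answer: -45664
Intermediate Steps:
Y(F, v) = 3 - 2*v**2 (Y(F, v) = 3 + (v*v)*(-2) = 3 + v**2*(-2) = 3 - 2*v**2)
y(Y(5, -10)) - 1*45467 = (3 - 2*(-10)**2) - 1*45467 = (3 - 2*100) - 45467 = (3 - 200) - 45467 = -197 - 45467 = -45664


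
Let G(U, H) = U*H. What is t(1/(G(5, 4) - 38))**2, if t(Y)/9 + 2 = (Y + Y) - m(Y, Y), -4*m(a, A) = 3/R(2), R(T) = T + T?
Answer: 76729/256 ≈ 299.72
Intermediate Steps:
R(T) = 2*T
G(U, H) = H*U
m(a, A) = -3/16 (m(a, A) = -3/(4*(2*2)) = -3/(4*4) = -1/4*3/4 = -3/16)
t(Y) = -261/16 + 18*Y (t(Y) = -18 + 9*((Y + Y) - 1*(-3/16)) = -18 + 9*(2*Y + 3/16) = -18 + 9*(3/16 + 2*Y) = -18 + (27/16 + 18*Y) = -261/16 + 18*Y)
t(1/(G(5, 4) - 38))**2 = (-261/16 + 18/(4*5 - 38))**2 = (-261/16 + 18/(20 - 38))**2 = (-261/16 + 18/(-18))**2 = (-261/16 + 18*(-1/18))**2 = (-261/16 - 1)**2 = (-277/16)**2 = 76729/256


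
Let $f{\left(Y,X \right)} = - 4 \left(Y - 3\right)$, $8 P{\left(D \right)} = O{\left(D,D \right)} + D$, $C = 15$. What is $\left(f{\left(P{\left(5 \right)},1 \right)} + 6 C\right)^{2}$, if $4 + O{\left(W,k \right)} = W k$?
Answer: $7921$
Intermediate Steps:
$O{\left(W,k \right)} = -4 + W k$
$P{\left(D \right)} = - \frac{1}{2} + \frac{D}{8} + \frac{D^{2}}{8}$ ($P{\left(D \right)} = \frac{\left(-4 + D D\right) + D}{8} = \frac{\left(-4 + D^{2}\right) + D}{8} = \frac{-4 + D + D^{2}}{8} = - \frac{1}{2} + \frac{D}{8} + \frac{D^{2}}{8}$)
$f{\left(Y,X \right)} = 12 - 4 Y$ ($f{\left(Y,X \right)} = - 4 \left(-3 + Y\right) = 12 - 4 Y$)
$\left(f{\left(P{\left(5 \right)},1 \right)} + 6 C\right)^{2} = \left(\left(12 - 4 \left(- \frac{1}{2} + \frac{1}{8} \cdot 5 + \frac{5^{2}}{8}\right)\right) + 6 \cdot 15\right)^{2} = \left(\left(12 - 4 \left(- \frac{1}{2} + \frac{5}{8} + \frac{1}{8} \cdot 25\right)\right) + 90\right)^{2} = \left(\left(12 - 4 \left(- \frac{1}{2} + \frac{5}{8} + \frac{25}{8}\right)\right) + 90\right)^{2} = \left(\left(12 - 13\right) + 90\right)^{2} = \left(-1 + 90\right)^{2} = 89^{2} = 7921$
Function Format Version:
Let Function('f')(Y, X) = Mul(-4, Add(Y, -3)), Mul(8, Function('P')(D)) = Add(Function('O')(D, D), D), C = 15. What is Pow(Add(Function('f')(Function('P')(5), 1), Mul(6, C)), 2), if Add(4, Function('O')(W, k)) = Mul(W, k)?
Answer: 7921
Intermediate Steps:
Function('O')(W, k) = Add(-4, Mul(W, k))
Function('P')(D) = Add(Rational(-1, 2), Mul(Rational(1, 8), D), Mul(Rational(1, 8), Pow(D, 2))) (Function('P')(D) = Mul(Rational(1, 8), Add(Add(-4, Mul(D, D)), D)) = Mul(Rational(1, 8), Add(Add(-4, Pow(D, 2)), D)) = Mul(Rational(1, 8), Add(-4, D, Pow(D, 2))) = Add(Rational(-1, 2), Mul(Rational(1, 8), D), Mul(Rational(1, 8), Pow(D, 2))))
Function('f')(Y, X) = Add(12, Mul(-4, Y)) (Function('f')(Y, X) = Mul(-4, Add(-3, Y)) = Add(12, Mul(-4, Y)))
Pow(Add(Function('f')(Function('P')(5), 1), Mul(6, C)), 2) = Pow(Add(Add(12, Mul(-4, Add(Rational(-1, 2), Mul(Rational(1, 8), 5), Mul(Rational(1, 8), Pow(5, 2))))), Mul(6, 15)), 2) = Pow(Add(Add(12, Mul(-4, Add(Rational(-1, 2), Rational(5, 8), Mul(Rational(1, 8), 25)))), 90), 2) = Pow(Add(Add(12, Mul(-4, Add(Rational(-1, 2), Rational(5, 8), Rational(25, 8)))), 90), 2) = Pow(Add(Add(12, Mul(-4, Rational(13, 4))), 90), 2) = Pow(Add(Add(12, -13), 90), 2) = Pow(Add(-1, 90), 2) = Pow(89, 2) = 7921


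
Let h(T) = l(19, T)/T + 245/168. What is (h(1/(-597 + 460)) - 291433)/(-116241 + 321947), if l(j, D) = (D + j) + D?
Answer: -7056781/4936944 ≈ -1.4294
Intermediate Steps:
l(j, D) = j + 2*D
h(T) = 35/24 + (19 + 2*T)/T (h(T) = (19 + 2*T)/T + 245/168 = (19 + 2*T)/T + 245*(1/168) = (19 + 2*T)/T + 35/24 = 35/24 + (19 + 2*T)/T)
(h(1/(-597 + 460)) - 291433)/(-116241 + 321947) = ((83/24 + 19/(1/(-597 + 460))) - 291433)/(-116241 + 321947) = ((83/24 + 19/(1/(-137))) - 291433)/205706 = ((83/24 + 19/(-1/137)) - 291433)*(1/205706) = ((83/24 + 19*(-137)) - 291433)*(1/205706) = ((83/24 - 2603) - 291433)*(1/205706) = (-62389/24 - 291433)*(1/205706) = -7056781/24*1/205706 = -7056781/4936944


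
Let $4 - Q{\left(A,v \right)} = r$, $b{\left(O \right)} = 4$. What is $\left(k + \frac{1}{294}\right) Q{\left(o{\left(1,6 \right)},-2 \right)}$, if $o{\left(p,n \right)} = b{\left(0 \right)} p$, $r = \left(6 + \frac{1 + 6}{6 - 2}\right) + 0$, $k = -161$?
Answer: $\frac{236665}{392} \approx 603.74$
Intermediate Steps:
$r = \frac{31}{4}$ ($r = \left(6 + \frac{7}{4}\right) + 0 = \frac{31}{4} + 0 = \frac{31}{4} \approx 7.75$)
$o{\left(p,n \right)} = 4 p$
$Q{\left(A,v \right)} = - \frac{15}{4}$ ($Q{\left(A,v \right)} = 4 - \frac{31}{4} = - \frac{15}{4}$)
$\left(k + \frac{1}{294}\right) Q{\left(o{\left(1,6 \right)},-2 \right)} = \left(-161 + \frac{1}{294}\right) \left(- \frac{15}{4}\right) = \left(- \frac{47333}{294}\right) \left(- \frac{15}{4}\right) = \frac{236665}{392}$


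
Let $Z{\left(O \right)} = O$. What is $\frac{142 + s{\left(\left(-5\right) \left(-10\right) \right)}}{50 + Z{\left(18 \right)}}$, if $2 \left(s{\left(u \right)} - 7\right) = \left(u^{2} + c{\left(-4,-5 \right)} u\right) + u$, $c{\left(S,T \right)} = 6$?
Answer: $\frac{787}{34} \approx 23.147$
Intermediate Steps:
$s{\left(u \right)} = 7 + \frac{u^{2}}{2} + \frac{7 u}{2}$ ($s{\left(u \right)} = 7 + \frac{\left(u^{2} + 6 u\right) + u}{2} = 7 + \frac{u^{2} + 7 u}{2} = 7 + \left(\frac{u^{2}}{2} + \frac{7 u}{2}\right) = 7 + \frac{u^{2}}{2} + \frac{7 u}{2}$)
$\frac{142 + s{\left(\left(-5\right) \left(-10\right) \right)}}{50 + Z{\left(18 \right)}} = \frac{142 + \left(7 + \frac{\left(\left(-5\right) \left(-10\right)\right)^{2}}{2} + \frac{7 \left(\left(-5\right) \left(-10\right)\right)}{2}\right)}{50 + 18} = \frac{142 + \left(7 + \frac{50^{2}}{2} + \frac{7}{2} \cdot 50\right)}{68} = \left(142 + \left(7 + \frac{1}{2} \cdot 2500 + 175\right)\right) \frac{1}{68} = \left(142 + \left(7 + 1250 + 175\right)\right) \frac{1}{68} = \left(142 + 1432\right) \frac{1}{68} = 1574 \cdot \frac{1}{68} = \frac{787}{34}$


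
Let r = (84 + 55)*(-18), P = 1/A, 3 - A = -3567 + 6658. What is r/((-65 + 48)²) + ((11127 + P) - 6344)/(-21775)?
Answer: -172505984367/19432706800 ≈ -8.8771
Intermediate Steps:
A = -3088 (A = 3 - (-3567 + 6658) = 3 - 1*3091 = 3 - 3091 = -3088)
P = -1/3088 (P = 1/(-3088) = -1/3088 ≈ -0.00032383)
r = -2502 (r = 139*(-18) = -2502)
r/((-65 + 48)²) + ((11127 + P) - 6344)/(-21775) = -2502/(-65 + 48)² + ((11127 - 1/3088) - 6344)/(-21775) = -2502/((-17)²) + (34360175/3088 - 6344)*(-1/21775) = -2502/289 + (14769903/3088)*(-1/21775) = -2502*1/289 - 14769903/67241200 = -2502/289 - 14769903/67241200 = -172505984367/19432706800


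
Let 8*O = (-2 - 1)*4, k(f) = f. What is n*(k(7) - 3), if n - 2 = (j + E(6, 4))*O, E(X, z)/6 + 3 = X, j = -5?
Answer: -70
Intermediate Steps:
E(X, z) = -18 + 6*X
O = -3/2 (O = ((-2 - 1)*4)/8 = (-3*4)/8 = (1/8)*(-12) = -3/2 ≈ -1.5000)
n = -35/2 (n = 2 + (-5 + (-18 + 6*6))*(-3/2) = 2 + (-5 + (-18 + 36))*(-3/2) = 2 + (-5 + 18)*(-3/2) = 2 + 13*(-3/2) = 2 - 39/2 = -35/2 ≈ -17.500)
n*(k(7) - 3) = -35*(7 - 3)/2 = -35/2*4 = -70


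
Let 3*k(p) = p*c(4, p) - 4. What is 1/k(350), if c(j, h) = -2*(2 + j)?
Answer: -3/4204 ≈ -0.00071361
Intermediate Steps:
c(j, h) = -4 - 2*j
k(p) = -4/3 - 4*p (k(p) = (p*(-4 - 2*4) - 4)/3 = (p*(-4 - 8) - 4)/3 = (p*(-12) - 4)/3 = (-12*p - 4)/3 = (-4 - 12*p)/3 = -4/3 - 4*p)
1/k(350) = 1/(-4/3 - 4*350) = 1/(-4/3 - 1400) = 1/(-4204/3) = -3/4204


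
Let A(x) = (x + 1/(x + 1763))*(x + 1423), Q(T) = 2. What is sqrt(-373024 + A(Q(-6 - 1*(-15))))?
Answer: I*sqrt(46126911361)/353 ≈ 608.42*I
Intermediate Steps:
A(x) = (1423 + x)*(x + 1/(1763 + x)) (A(x) = (x + 1/(1763 + x))*(1423 + x) = (1423 + x)*(x + 1/(1763 + x)))
sqrt(-373024 + A(Q(-6 - 1*(-15)))) = sqrt(-373024 + (1423 + 2**3 + 3186*2**2 + 2508750*2)/(1763 + 2)) = sqrt(-373024 + (1423 + 8 + 3186*4 + 5017500)/1765) = sqrt(-373024 + (1423 + 8 + 12744 + 5017500)/1765) = sqrt(-373024 + (1/1765)*5031675) = sqrt(-373024 + 1006335/353) = sqrt(-130671137/353) = I*sqrt(46126911361)/353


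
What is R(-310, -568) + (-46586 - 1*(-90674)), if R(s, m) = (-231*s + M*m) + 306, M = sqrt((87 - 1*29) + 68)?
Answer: 116004 - 1704*sqrt(14) ≈ 1.0963e+5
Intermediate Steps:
M = 3*sqrt(14) (M = sqrt((87 - 29) + 68) = sqrt(58 + 68) = sqrt(126) = 3*sqrt(14) ≈ 11.225)
R(s, m) = 306 - 231*s + 3*m*sqrt(14) (R(s, m) = (-231*s + (3*sqrt(14))*m) + 306 = (-231*s + 3*m*sqrt(14)) + 306 = 306 - 231*s + 3*m*sqrt(14))
R(-310, -568) + (-46586 - 1*(-90674)) = (306 - 231*(-310) + 3*(-568)*sqrt(14)) + (-46586 - 1*(-90674)) = (306 + 71610 - 1704*sqrt(14)) + (-46586 + 90674) = (71916 - 1704*sqrt(14)) + 44088 = 116004 - 1704*sqrt(14)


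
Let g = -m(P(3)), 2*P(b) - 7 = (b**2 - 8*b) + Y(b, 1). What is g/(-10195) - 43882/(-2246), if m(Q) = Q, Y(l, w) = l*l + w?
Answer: 223689618/11448985 ≈ 19.538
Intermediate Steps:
Y(l, w) = w + l**2 (Y(l, w) = l**2 + w = w + l**2)
P(b) = 4 + b**2 - 4*b (P(b) = 7/2 + ((b**2 - 8*b) + (1 + b**2))/2 = 7/2 + (1 - 8*b + 2*b**2)/2 = 7/2 + (1/2 + b**2 - 4*b) = 4 + b**2 - 4*b)
g = -1 (g = -(4 + 3**2 - 4*3) = -(4 + 9 - 12) = -1*1 = -1)
g/(-10195) - 43882/(-2246) = -1/(-10195) - 43882/(-2246) = -1*(-1/10195) - 43882*(-1/2246) = 1/10195 + 21941/1123 = 223689618/11448985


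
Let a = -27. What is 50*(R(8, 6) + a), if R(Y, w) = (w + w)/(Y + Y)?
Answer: -2625/2 ≈ -1312.5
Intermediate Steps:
R(Y, w) = w/Y (R(Y, w) = (2*w)/((2*Y)) = (2*w)*(1/(2*Y)) = w/Y)
50*(R(8, 6) + a) = 50*(6/8 - 27) = 50*(6*(⅛) - 27) = 50*(¾ - 27) = 50*(-105/4) = -2625/2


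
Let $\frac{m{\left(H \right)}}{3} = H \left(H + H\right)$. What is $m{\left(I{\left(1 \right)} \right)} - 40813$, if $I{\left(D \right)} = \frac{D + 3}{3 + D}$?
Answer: $-40807$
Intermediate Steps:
$I{\left(D \right)} = 1$ ($I{\left(D \right)} = \frac{3 + D}{3 + D} = 1$)
$m{\left(H \right)} = 6 H^{2}$ ($m{\left(H \right)} = 3 H \left(H + H\right) = 3 H 2 H = 3 \cdot 2 H^{2} = 6 H^{2}$)
$m{\left(I{\left(1 \right)} \right)} - 40813 = 6 \cdot 1^{2} - 40813 = 6 \cdot 1 - 40813 = 6 - 40813 = -40807$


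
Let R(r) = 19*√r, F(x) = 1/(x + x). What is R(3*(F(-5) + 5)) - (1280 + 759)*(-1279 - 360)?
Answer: 3341921 + 133*√30/10 ≈ 3.3420e+6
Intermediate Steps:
F(x) = 1/(2*x)
R(3*(F(-5) + 5)) - (1280 + 759)*(-1279 - 360) = 19*√(3*((½)/(-5) + 5)) - (1280 + 759)*(-1279 - 360) = 19*√(3*((½)*(-⅕) + 5)) - 2039*(-1639) = 19*√(3*(-⅒ + 5)) - 1*(-3341921) = 19*√(3*(49/10)) + 3341921 = 19*√(147/10) + 3341921 = 19*(7*√30/10) + 3341921 = 133*√30/10 + 3341921 = 3341921 + 133*√30/10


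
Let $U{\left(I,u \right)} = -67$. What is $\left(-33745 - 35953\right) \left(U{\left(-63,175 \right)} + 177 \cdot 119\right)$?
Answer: $-1463379208$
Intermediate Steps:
$\left(-33745 - 35953\right) \left(U{\left(-63,175 \right)} + 177 \cdot 119\right) = \left(-33745 - 35953\right) \left(-67 + 177 \cdot 119\right) = - 69698 \left(-67 + 21063\right) = \left(-69698\right) 20996 = -1463379208$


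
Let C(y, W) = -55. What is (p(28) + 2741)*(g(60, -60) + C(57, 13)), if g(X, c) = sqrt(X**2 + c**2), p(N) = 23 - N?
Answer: -150480 + 164160*sqrt(2) ≈ 81677.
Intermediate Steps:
(p(28) + 2741)*(g(60, -60) + C(57, 13)) = ((23 - 1*28) + 2741)*(sqrt(60**2 + (-60)**2) - 55) = ((23 - 28) + 2741)*(sqrt(3600 + 3600) - 55) = (-5 + 2741)*(sqrt(7200) - 55) = 2736*(60*sqrt(2) - 55) = 2736*(-55 + 60*sqrt(2)) = -150480 + 164160*sqrt(2)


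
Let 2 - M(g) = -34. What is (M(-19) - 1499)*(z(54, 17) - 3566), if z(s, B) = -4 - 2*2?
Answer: 5228762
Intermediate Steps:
M(g) = 36 (M(g) = 2 - 1*(-34) = 2 + 34 = 36)
z(s, B) = -8 (z(s, B) = -4 - 4 = -8)
(M(-19) - 1499)*(z(54, 17) - 3566) = (36 - 1499)*(-8 - 3566) = -1463*(-3574) = 5228762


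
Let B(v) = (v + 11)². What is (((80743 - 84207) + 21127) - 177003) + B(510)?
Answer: 112101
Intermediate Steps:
B(v) = (11 + v)²
(((80743 - 84207) + 21127) - 177003) + B(510) = (((80743 - 84207) + 21127) - 177003) + (11 + 510)² = ((-3464 + 21127) - 177003) + 521² = (17663 - 177003) + 271441 = -159340 + 271441 = 112101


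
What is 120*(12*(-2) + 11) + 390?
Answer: -1170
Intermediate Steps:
120*(12*(-2) + 11) + 390 = 120*(-24 + 11) + 390 = 120*(-13) + 390 = -1560 + 390 = -1170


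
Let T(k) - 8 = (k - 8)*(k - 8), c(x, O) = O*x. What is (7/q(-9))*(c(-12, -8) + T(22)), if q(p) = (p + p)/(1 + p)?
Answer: 2800/3 ≈ 933.33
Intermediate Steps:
q(p) = 2*p/(1 + p) (q(p) = (2*p)/(1 + p) = 2*p/(1 + p))
T(k) = 8 + (-8 + k)**2 (T(k) = 8 + (k - 8)*(k - 8) = 8 + (-8 + k)*(-8 + k) = 8 + (-8 + k)**2)
(7/q(-9))*(c(-12, -8) + T(22)) = (7/((2*(-9)/(1 - 9))))*(-8*(-12) + (8 + (-8 + 22)**2)) = (7/((2*(-9)/(-8))))*(96 + (8 + 14**2)) = (7/((2*(-9)*(-1/8))))*(96 + (8 + 196)) = (7/(9/4))*(96 + 204) = (7*(4/9))*300 = (28/9)*300 = 2800/3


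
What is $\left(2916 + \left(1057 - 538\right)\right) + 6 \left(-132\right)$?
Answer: $2643$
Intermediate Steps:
$\left(2916 + \left(1057 - 538\right)\right) + 6 \left(-132\right) = \left(2916 + 519\right) - 792 = 3435 - 792 = 2643$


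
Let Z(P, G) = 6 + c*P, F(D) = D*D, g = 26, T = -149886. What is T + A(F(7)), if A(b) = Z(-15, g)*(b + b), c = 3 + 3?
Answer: -158118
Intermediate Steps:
c = 6
F(D) = D**2
Z(P, G) = 6 + 6*P
A(b) = -168*b (A(b) = (6 + 6*(-15))*(b + b) = (6 - 90)*(2*b) = -168*b)
T + A(F(7)) = -149886 - 168*7**2 = -149886 - 168*49 = -149886 - 8232 = -158118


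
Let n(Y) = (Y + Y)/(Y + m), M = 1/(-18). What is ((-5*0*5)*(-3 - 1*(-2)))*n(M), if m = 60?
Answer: 0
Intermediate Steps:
M = -1/18 ≈ -0.055556
n(Y) = 2*Y/(60 + Y) (n(Y) = (Y + Y)/(Y + 60) = (2*Y)/(60 + Y) = 2*Y/(60 + Y))
((-5*0*5)*(-3 - 1*(-2)))*n(M) = ((-5*0*5)*(-3 - 1*(-2)))*(2*(-1/18)/(60 - 1/18)) = ((0*5)*(-3 + 2))*(2*(-1/18)/(1079/18)) = (0*(-1))*(2*(-1/18)*(18/1079)) = 0*(-2/1079) = 0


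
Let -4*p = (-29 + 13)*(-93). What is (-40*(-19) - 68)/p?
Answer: -173/93 ≈ -1.8602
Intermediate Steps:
p = -372 (p = -(-29 + 13)*(-93)/4 = -(-4)*(-93) = -¼*1488 = -372)
(-40*(-19) - 68)/p = (-40*(-19) - 68)/(-372) = (760 - 68)*(-1/372) = 692*(-1/372) = -173/93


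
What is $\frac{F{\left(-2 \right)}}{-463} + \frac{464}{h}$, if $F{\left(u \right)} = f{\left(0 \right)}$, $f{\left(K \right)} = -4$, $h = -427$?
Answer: $- \frac{213124}{197701} \approx -1.078$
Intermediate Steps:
$F{\left(u \right)} = -4$
$\frac{F{\left(-2 \right)}}{-463} + \frac{464}{h} = - \frac{4}{-463} + \frac{464}{-427} = \left(-4\right) \left(- \frac{1}{463}\right) + 464 \left(- \frac{1}{427}\right) = \frac{4}{463} - \frac{464}{427} = - \frac{213124}{197701}$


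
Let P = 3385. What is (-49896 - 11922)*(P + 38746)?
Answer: -2604454158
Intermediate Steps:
(-49896 - 11922)*(P + 38746) = (-49896 - 11922)*(3385 + 38746) = -61818*42131 = -2604454158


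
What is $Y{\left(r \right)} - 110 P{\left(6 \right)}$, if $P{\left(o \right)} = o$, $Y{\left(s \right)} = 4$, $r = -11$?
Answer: $-656$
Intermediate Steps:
$Y{\left(r \right)} - 110 P{\left(6 \right)} = 4 - 660 = -656$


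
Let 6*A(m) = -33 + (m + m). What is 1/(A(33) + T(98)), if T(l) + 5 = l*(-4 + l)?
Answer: 2/18425 ≈ 0.00010855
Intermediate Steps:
A(m) = -11/2 + m/3 (A(m) = (-33 + (m + m))/6 = (-33 + 2*m)/6 = -11/2 + m/3)
T(l) = -5 + l*(-4 + l)
1/(A(33) + T(98)) = 1/((-11/2 + (1/3)*33) + (-5 + 98**2 - 4*98)) = 1/((-11/2 + 11) + (-5 + 9604 - 392)) = 1/(11/2 + 9207) = 1/(18425/2) = 2/18425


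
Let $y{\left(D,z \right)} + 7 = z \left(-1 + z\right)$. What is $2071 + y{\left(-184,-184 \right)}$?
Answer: $36104$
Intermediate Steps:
$y{\left(D,z \right)} = -7 + z \left(-1 + z\right)$
$2071 + y{\left(-184,-184 \right)} = 2071 - \left(-177 - 33856\right) = 2071 + \left(-7 + 33856 + 184\right) = 2071 + 34033 = 36104$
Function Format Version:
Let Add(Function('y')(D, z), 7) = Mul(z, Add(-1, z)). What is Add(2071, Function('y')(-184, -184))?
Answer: 36104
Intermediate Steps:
Function('y')(D, z) = Add(-7, Mul(z, Add(-1, z)))
Add(2071, Function('y')(-184, -184)) = Add(2071, Add(-7, Pow(-184, 2), Mul(-1, -184))) = Add(2071, Add(-7, 33856, 184)) = Add(2071, 34033) = 36104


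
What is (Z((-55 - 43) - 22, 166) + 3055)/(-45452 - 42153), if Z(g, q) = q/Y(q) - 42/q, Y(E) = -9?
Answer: -2268118/65440935 ≈ -0.034659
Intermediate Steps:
Z(g, q) = -42/q - q/9 (Z(g, q) = q/(-9) - 42/q = q*(-⅑) - 42/q = -q/9 - 42/q = -42/q - q/9)
(Z((-55 - 43) - 22, 166) + 3055)/(-45452 - 42153) = ((-42/166 - ⅑*166) + 3055)/(-45452 - 42153) = ((-42*1/166 - 166/9) + 3055)/(-87605) = ((-21/83 - 166/9) + 3055)*(-1/87605) = (-13967/747 + 3055)*(-1/87605) = (2268118/747)*(-1/87605) = -2268118/65440935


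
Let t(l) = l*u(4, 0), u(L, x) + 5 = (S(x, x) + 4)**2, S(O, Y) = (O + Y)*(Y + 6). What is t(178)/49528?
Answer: 979/24764 ≈ 0.039533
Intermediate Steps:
S(O, Y) = (6 + Y)*(O + Y) (S(O, Y) = (O + Y)*(6 + Y) = (6 + Y)*(O + Y))
u(L, x) = -5 + (4 + 2*x**2 + 12*x)**2 (u(L, x) = -5 + ((x**2 + 6*x + 6*x + x*x) + 4)**2 = -5 + ((x**2 + 6*x + 6*x + x**2) + 4)**2 = -5 + ((2*x**2 + 12*x) + 4)**2 = -5 + (4 + 2*x**2 + 12*x)**2)
t(l) = 11*l (t(l) = l*(-5 + 4*(2 + 0**2 + 6*0)**2) = l*(-5 + 4*(2 + 0 + 0)**2) = l*(-5 + 4*2**2) = l*(-5 + 4*4) = l*(-5 + 16) = l*11 = 11*l)
t(178)/49528 = (11*178)/49528 = 1958*(1/49528) = 979/24764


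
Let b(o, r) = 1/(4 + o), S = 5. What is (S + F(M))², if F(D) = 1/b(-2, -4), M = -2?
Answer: 49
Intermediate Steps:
F(D) = 2 (F(D) = 1/(1/(4 - 2)) = 1/(1/2) = 1/(½) = 2)
(S + F(M))² = (5 + 2)² = 7² = 49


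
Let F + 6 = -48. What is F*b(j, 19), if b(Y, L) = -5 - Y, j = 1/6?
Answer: 279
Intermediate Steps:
j = ⅙ ≈ 0.16667
F = -54 (F = -6 - 48 = -54)
F*b(j, 19) = -54*(-5 - 1*⅙) = -54*(-5 - ⅙) = -54*(-31/6) = 279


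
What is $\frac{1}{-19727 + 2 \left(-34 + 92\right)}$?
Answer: $- \frac{1}{19611} \approx -5.0992 \cdot 10^{-5}$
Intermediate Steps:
$\frac{1}{-19727 + 2 \left(-34 + 92\right)} = \frac{1}{-19727 + 2 \cdot 58} = \frac{1}{-19727 + 116} = \frac{1}{-19611} = - \frac{1}{19611}$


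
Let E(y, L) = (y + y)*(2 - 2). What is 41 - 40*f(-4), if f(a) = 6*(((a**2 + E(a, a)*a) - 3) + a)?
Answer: -2119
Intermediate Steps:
E(y, L) = 0 (E(y, L) = (2*y)*0 = 0)
f(a) = -18 + 6*a + 6*a**2 (f(a) = 6*(((a**2 + 0*a) - 3) + a) = 6*(((a**2 + 0) - 3) + a) = 6*((a**2 - 3) + a) = 6*((-3 + a**2) + a) = 6*(-3 + a + a**2) = -18 + 6*a + 6*a**2)
41 - 40*f(-4) = 41 - 40*(-18 + 6*(-4) + 6*(-4)**2) = 41 - 40*(-18 - 24 + 6*16) = 41 - 40*(-18 - 24 + 96) = 41 - 40*54 = 41 - 2160 = -2119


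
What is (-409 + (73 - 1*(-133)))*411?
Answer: -83433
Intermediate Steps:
(-409 + (73 - 1*(-133)))*411 = (-409 + (73 + 133))*411 = (-409 + 206)*411 = -203*411 = -83433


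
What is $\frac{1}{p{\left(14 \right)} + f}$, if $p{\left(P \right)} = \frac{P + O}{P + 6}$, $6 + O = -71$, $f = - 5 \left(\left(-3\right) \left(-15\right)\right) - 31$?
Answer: $- \frac{20}{5183} \approx -0.0038588$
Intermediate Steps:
$f = -256$ ($f = \left(-5\right) 45 - 31 = -225 - 31 = -256$)
$O = -77$ ($O = -6 - 71 = -77$)
$p{\left(P \right)} = \frac{-77 + P}{6 + P}$ ($p{\left(P \right)} = \frac{P - 77}{P + 6} = \frac{-77 + P}{6 + P}$)
$\frac{1}{p{\left(14 \right)} + f} = \frac{1}{\frac{-77 + 14}{6 + 14} - 256} = \frac{1}{\frac{1}{20} \left(-63\right) - 256} = \frac{1}{- \frac{63}{20} - 256} = \frac{1}{- \frac{5183}{20}} = - \frac{20}{5183}$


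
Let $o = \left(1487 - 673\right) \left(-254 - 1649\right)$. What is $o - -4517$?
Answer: $-1544525$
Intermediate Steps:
$o = -1549042$ ($o = 814 \left(-1903\right) = -1549042$)
$o - -4517 = -1549042 - -4517 = -1549042 + 4517 = -1544525$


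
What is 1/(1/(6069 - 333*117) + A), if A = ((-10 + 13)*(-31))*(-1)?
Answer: 32892/3058955 ≈ 0.010753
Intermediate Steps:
A = 93 (A = (3*(-31))*(-1) = -93*(-1) = 93)
1/(1/(6069 - 333*117) + A) = 1/(1/(6069 - 333*117) + 93) = 1/(1/(6069 - 38961) + 93) = 1/(1/(-32892) + 93) = 1/(-1/32892 + 93) = 1/(3058955/32892) = 32892/3058955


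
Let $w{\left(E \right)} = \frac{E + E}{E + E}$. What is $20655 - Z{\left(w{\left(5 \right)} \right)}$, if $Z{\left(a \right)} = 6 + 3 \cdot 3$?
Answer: $20640$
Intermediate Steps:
$w{\left(E \right)} = 1$ ($w{\left(E \right)} = \frac{2 E}{2 E} = 2 E \frac{1}{2 E} = 1$)
$Z{\left(a \right)} = 15$ ($Z{\left(a \right)} = 6 + 9 = 15$)
$20655 - Z{\left(w{\left(5 \right)} \right)} = 20655 - 15 = 20640$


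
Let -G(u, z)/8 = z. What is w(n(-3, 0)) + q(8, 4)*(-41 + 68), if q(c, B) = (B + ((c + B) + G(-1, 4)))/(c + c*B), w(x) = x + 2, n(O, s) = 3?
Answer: -29/5 ≈ -5.8000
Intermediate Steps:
G(u, z) = -8*z
w(x) = 2 + x
q(c, B) = (-32 + c + 2*B)/(c + B*c) (q(c, B) = (B + ((c + B) - 8*4))/(c + c*B) = (B + ((B + c) - 32))/(c + B*c) = (B + (-32 + B + c))/(c + B*c) = (-32 + c + 2*B)/(c + B*c))
w(n(-3, 0)) + q(8, 4)*(-41 + 68) = (2 + 3) + ((-32 + 8 + 2*4)/(8*(1 + 4)))*(-41 + 68) = 5 + ((⅛)*(-32 + 8 + 8)/5)*27 = 5 + ((⅛)*(⅕)*(-16))*27 = 5 - ⅖*27 = 5 - 54/5 = -29/5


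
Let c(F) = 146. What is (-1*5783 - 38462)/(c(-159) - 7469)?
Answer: 44245/7323 ≈ 6.0419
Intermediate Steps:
(-1*5783 - 38462)/(c(-159) - 7469) = (-1*5783 - 38462)/(146 - 7469) = (-5783 - 38462)/(-7323) = -44245*(-1/7323) = 44245/7323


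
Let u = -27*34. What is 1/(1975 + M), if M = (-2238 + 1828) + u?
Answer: 1/647 ≈ 0.0015456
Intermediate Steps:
u = -918
M = -1328 (M = (-2238 + 1828) - 918 = -410 - 918 = -1328)
1/(1975 + M) = 1/(1975 - 1328) = 1/647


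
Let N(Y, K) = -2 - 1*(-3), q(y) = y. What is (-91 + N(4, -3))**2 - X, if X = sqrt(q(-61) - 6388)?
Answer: 8100 - I*sqrt(6449) ≈ 8100.0 - 80.306*I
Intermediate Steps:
X = I*sqrt(6449) (X = sqrt(-61 - 6388) = sqrt(-6449) = I*sqrt(6449) ≈ 80.306*I)
N(Y, K) = 1 (N(Y, K) = -2 + 3 = 1)
(-91 + N(4, -3))**2 - X = (-91 + 1)**2 - I*sqrt(6449) = (-90)**2 - I*sqrt(6449) = 8100 - I*sqrt(6449)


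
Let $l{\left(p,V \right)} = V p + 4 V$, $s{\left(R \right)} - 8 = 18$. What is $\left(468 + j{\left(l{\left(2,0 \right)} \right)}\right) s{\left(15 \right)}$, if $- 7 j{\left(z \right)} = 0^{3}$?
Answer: $12168$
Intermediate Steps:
$s{\left(R \right)} = 26$ ($s{\left(R \right)} = 8 + 18 = 26$)
$l{\left(p,V \right)} = 4 V + V p$
$j{\left(z \right)} = 0$ ($j{\left(z \right)} = - \frac{0^{3}}{7} = \left(- \frac{1}{7}\right) 0 = 0$)
$\left(468 + j{\left(l{\left(2,0 \right)} \right)}\right) s{\left(15 \right)} = \left(468 + 0\right) 26 = 468 \cdot 26 = 12168$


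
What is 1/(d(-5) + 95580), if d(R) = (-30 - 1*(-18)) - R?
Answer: 1/95573 ≈ 1.0463e-5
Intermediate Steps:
d(R) = -12 - R (d(R) = (-30 + 18) - R = -12 - R)
1/(d(-5) + 95580) = 1/((-12 - 1*(-5)) + 95580) = 1/((-12 + 5) + 95580) = 1/(-7 + 95580) = 1/95573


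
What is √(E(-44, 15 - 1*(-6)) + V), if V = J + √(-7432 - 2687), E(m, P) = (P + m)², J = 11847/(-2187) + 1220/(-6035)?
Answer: √(555852912176 + 1062042921*I*√10119)/32589 ≈ 22.982 + 2.1885*I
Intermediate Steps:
J = -4944319/879903 (J = 11847*(-1/2187) + 1220*(-1/6035) = -3949/729 - 244/1207 = -4944319/879903 ≈ -5.6192)
V = -4944319/879903 + I*√10119 (V = -4944319/879903 + √(-7432 - 2687) = -4944319/879903 + √(-10119) = -4944319/879903 + I*√10119 ≈ -5.6192 + 100.59*I)
√(E(-44, 15 - 1*(-6)) + V) = √(((15 - 1*(-6)) - 44)² + (-4944319/879903 + I*√10119)) = √(((15 + 6) - 44)² + (-4944319/879903 + I*√10119)) = √((21 - 44)² + (-4944319/879903 + I*√10119)) = √((-23)² + (-4944319/879903 + I*√10119)) = √(529 + (-4944319/879903 + I*√10119)) = √(460524368/879903 + I*√10119)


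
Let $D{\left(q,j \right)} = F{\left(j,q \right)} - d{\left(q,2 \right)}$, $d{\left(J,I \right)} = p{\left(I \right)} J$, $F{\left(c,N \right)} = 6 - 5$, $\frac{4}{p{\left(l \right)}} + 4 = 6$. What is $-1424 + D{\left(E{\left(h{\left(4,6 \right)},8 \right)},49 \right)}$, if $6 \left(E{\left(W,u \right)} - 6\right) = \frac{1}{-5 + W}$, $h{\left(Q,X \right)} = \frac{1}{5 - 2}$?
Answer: $- \frac{20089}{14} \approx -1434.9$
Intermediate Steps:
$h{\left(Q,X \right)} = \frac{1}{3}$
$p{\left(l \right)} = 2$ ($p{\left(l \right)} = \frac{4}{-4 + 6} = \frac{4}{2} = 4 \cdot \frac{1}{2} = 2$)
$F{\left(c,N \right)} = 1$ ($F{\left(c,N \right)} = 6 - 5 = 1$)
$d{\left(J,I \right)} = 2 J$
$E{\left(W,u \right)} = 6 + \frac{1}{6 \left(-5 + W\right)}$
$D{\left(q,j \right)} = 1 - 2 q$
$-1424 + D{\left(E{\left(h{\left(4,6 \right)},8 \right)},49 \right)} = -1424 + \left(1 - 2 \frac{-179 + 36 \cdot \frac{1}{3}}{6 \left(-5 + \frac{1}{3}\right)}\right) = -1424 + \left(1 - 2 \frac{-179 + 12}{6 \left(- \frac{14}{3}\right)}\right) = -1424 + \left(1 - 2 \cdot \frac{1}{6} \left(- \frac{3}{14}\right) \left(-167\right)\right) = -1424 + \left(1 - \frac{167}{14}\right) = -1424 - \frac{153}{14} = - \frac{20089}{14}$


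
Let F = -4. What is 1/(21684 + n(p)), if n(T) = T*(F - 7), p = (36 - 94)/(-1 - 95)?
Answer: 48/1040513 ≈ 4.6131e-5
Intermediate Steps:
p = 29/48 (p = -58/(-96) = -58*(-1/96) = 29/48 ≈ 0.60417)
n(T) = -11*T (n(T) = T*(-4 - 7) = T*(-11) = -11*T)
1/(21684 + n(p)) = 1/(21684 - 11*29/48) = 1/(21684 - 319/48) = 1/(1040513/48) = 48/1040513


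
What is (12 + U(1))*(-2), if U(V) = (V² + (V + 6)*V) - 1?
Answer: -38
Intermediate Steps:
U(V) = -1 + V² + V*(6 + V) (U(V) = (V² + (6 + V)*V) - 1 = (V² + V*(6 + V)) - 1 = -1 + V² + V*(6 + V))
(12 + U(1))*(-2) = (12 + (-1 + 2*1² + 6*1))*(-2) = (12 + (-1 + 2*1 + 6))*(-2) = (12 + (-1 + 2 + 6))*(-2) = (12 + 7)*(-2) = 19*(-2) = -38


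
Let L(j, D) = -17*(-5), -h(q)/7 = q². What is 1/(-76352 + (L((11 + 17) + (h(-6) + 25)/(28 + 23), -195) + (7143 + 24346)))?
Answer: -1/44778 ≈ -2.2332e-5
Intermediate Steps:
h(q) = -7*q²
L(j, D) = 85
1/(-76352 + (L((11 + 17) + (h(-6) + 25)/(28 + 23), -195) + (7143 + 24346))) = 1/(-76352 + (85 + (7143 + 24346))) = 1/(-76352 + (85 + 31489)) = 1/(-76352 + 31574) = 1/(-44778) = -1/44778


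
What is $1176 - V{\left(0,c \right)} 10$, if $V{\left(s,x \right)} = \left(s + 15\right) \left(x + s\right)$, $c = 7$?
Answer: $126$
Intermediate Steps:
$V{\left(s,x \right)} = \left(15 + s\right) \left(s + x\right)$
$1176 - V{\left(0,c \right)} 10 = 1176 - \left(0^{2} + 15 \cdot 0 + 15 \cdot 7 + 0 \cdot 7\right) 10 = 1176 - \left(0 + 0 + 105 + 0\right) 10 = 1176 - 105 \cdot 10 = 1176 - 1050 = 126$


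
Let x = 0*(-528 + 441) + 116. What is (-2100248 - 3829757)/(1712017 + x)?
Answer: -5930005/1712133 ≈ -3.4635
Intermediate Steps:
x = 116 (x = 0*(-87) + 116 = 0 + 116 = 116)
(-2100248 - 3829757)/(1712017 + x) = (-2100248 - 3829757)/(1712017 + 116) = -5930005/1712133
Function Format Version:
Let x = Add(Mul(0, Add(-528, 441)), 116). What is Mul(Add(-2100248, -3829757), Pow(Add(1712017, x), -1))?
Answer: Rational(-5930005, 1712133) ≈ -3.4635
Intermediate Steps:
x = 116 (x = Add(Mul(0, -87), 116) = Add(0, 116) = 116)
Mul(Add(-2100248, -3829757), Pow(Add(1712017, x), -1)) = Mul(Add(-2100248, -3829757), Pow(Add(1712017, 116), -1)) = Mul(-5930005, Pow(1712133, -1)) = Mul(-5930005, Rational(1, 1712133)) = Rational(-5930005, 1712133)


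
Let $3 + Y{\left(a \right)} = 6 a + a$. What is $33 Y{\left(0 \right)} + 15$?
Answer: $-84$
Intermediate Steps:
$Y{\left(a \right)} = -3 + 7 a$ ($Y{\left(a \right)} = -3 + \left(6 a + a\right) = -3 + 7 a$)
$33 Y{\left(0 \right)} + 15 = 33 \left(-3 + 7 \cdot 0\right) + 15 = 33 \left(-3 + 0\right) + 15 = 33 \left(-3\right) + 15 = -99 + 15 = -84$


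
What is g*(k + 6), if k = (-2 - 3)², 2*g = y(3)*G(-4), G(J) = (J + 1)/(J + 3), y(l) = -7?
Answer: -651/2 ≈ -325.50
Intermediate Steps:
G(J) = (1 + J)/(3 + J)
g = -21/2 (g = (-7*(1 - 4)/(3 - 4))/2 = (-7*(-3)/(-1))/2 = (-(-7)*(-3))/2 = (-7*3)/2 = (½)*(-21) = -21/2 ≈ -10.500)
k = 25 (k = (-5)² = 25)
g*(k + 6) = -21*(25 + 6)/2 = -21/2*31 = -651/2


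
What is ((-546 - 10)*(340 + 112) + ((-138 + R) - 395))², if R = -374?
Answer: 63614423961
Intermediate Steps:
((-546 - 10)*(340 + 112) + ((-138 + R) - 395))² = ((-546 - 10)*(340 + 112) + ((-138 - 374) - 395))² = (-556*452 + (-512 - 395))² = (-251312 - 907)² = (-252219)² = 63614423961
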